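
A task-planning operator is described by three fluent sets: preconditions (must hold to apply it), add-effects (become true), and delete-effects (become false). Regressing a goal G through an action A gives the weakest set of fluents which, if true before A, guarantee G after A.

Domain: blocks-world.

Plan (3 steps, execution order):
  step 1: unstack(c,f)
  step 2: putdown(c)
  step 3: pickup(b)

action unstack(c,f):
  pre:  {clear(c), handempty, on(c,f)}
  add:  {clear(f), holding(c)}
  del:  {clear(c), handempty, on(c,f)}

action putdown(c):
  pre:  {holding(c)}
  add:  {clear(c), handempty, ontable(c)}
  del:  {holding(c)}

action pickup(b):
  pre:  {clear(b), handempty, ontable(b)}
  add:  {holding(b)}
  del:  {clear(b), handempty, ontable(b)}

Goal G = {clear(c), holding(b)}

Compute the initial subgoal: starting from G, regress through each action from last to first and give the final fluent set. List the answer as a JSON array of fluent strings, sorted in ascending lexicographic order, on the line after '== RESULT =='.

Work backward from the goal:
  through step 3 (pickup(b)): drop {holding(b)}, keep {clear(c)}, require {clear(b), handempty, ontable(b)}
    → {clear(b), clear(c), handempty, ontable(b)}
  through step 2 (putdown(c)): drop {clear(c), handempty}, keep {clear(b), ontable(b)}, require {holding(c)}
    → {clear(b), holding(c), ontable(b)}
  through step 1 (unstack(c,f)): drop {holding(c)}, keep {clear(b), ontable(b)}, require {clear(c), handempty, on(c,f)}
    → {clear(b), clear(c), handempty, on(c,f), ontable(b)}

== RESULT ==
["clear(b)", "clear(c)", "handempty", "on(c,f)", "ontable(b)"]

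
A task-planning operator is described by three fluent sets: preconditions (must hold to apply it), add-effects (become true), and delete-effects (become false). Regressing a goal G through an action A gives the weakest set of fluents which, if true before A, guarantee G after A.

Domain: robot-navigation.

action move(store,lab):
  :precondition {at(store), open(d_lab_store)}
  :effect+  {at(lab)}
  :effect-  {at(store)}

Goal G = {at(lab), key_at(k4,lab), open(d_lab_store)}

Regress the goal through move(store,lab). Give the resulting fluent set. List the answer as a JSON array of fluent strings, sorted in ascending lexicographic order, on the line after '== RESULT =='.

Compute (G \ add) ∪ pre:
  G ∩ del = {}  (empty — regression defined)
  G \ add = {at(lab), key_at(k4,lab), open(d_lab_store)} \ {at(lab)} = {key_at(k4,lab), open(d_lab_store)}
  ∪ pre   = {key_at(k4,lab), open(d_lab_store)} ∪ {at(store), open(d_lab_store)}
          = {at(store), key_at(k4,lab), open(d_lab_store)}

== RESULT ==
["at(store)", "key_at(k4,lab)", "open(d_lab_store)"]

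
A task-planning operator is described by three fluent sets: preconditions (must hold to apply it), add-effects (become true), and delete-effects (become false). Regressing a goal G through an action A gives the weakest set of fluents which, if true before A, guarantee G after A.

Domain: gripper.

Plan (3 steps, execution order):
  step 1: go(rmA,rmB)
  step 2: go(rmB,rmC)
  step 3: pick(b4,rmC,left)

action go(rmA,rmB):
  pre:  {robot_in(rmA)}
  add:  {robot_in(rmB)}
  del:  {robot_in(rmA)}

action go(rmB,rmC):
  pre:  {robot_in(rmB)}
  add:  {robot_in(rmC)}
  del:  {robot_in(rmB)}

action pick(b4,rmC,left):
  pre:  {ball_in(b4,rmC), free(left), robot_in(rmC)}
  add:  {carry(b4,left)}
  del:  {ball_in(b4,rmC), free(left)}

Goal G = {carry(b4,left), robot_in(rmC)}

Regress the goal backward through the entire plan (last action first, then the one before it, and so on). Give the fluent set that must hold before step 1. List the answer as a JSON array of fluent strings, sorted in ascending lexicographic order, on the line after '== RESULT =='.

Work backward from the goal:
  through step 3 (pick(b4,rmC,left)): drop {carry(b4,left)}, keep {robot_in(rmC)}, require {ball_in(b4,rmC), free(left), robot_in(rmC)}
    → {ball_in(b4,rmC), free(left), robot_in(rmC)}
  through step 2 (go(rmB,rmC)): drop {robot_in(rmC)}, keep {ball_in(b4,rmC), free(left)}, require {robot_in(rmB)}
    → {ball_in(b4,rmC), free(left), robot_in(rmB)}
  through step 1 (go(rmA,rmB)): drop {robot_in(rmB)}, keep {ball_in(b4,rmC), free(left)}, require {robot_in(rmA)}
    → {ball_in(b4,rmC), free(left), robot_in(rmA)}

== RESULT ==
["ball_in(b4,rmC)", "free(left)", "robot_in(rmA)"]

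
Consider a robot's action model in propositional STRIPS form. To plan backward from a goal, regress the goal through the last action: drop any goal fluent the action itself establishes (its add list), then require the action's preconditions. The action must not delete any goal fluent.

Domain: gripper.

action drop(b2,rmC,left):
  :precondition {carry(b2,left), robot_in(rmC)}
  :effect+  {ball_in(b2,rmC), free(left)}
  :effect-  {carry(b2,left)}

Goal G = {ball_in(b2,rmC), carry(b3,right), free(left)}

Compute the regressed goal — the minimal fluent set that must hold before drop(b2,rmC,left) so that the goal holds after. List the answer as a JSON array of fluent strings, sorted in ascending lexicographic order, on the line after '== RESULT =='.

Compute (G \ add) ∪ pre:
  G ∩ del = {}  (empty — regression defined)
  G \ add = {ball_in(b2,rmC), carry(b3,right), free(left)} \ {ball_in(b2,rmC), free(left)} = {carry(b3,right)}
  ∪ pre   = {carry(b3,right)} ∪ {carry(b2,left), robot_in(rmC)}
          = {carry(b2,left), carry(b3,right), robot_in(rmC)}

== RESULT ==
["carry(b2,left)", "carry(b3,right)", "robot_in(rmC)"]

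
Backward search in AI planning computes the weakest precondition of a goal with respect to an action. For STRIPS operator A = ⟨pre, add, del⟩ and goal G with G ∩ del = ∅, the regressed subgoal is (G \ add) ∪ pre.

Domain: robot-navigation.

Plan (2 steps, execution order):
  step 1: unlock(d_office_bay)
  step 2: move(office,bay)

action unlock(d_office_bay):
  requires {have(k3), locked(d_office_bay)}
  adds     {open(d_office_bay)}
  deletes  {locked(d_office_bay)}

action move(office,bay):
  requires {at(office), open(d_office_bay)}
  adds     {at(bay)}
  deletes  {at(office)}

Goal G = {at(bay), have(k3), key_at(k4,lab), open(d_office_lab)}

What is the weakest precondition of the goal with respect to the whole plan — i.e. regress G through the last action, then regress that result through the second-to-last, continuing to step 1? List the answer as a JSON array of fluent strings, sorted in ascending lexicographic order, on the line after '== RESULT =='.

Work backward from the goal:
  through step 2 (move(office,bay)): drop {at(bay)}, keep {have(k3), key_at(k4,lab), open(d_office_lab)}, require {at(office), open(d_office_bay)}
    → {at(office), have(k3), key_at(k4,lab), open(d_office_bay), open(d_office_lab)}
  through step 1 (unlock(d_office_bay)): drop {open(d_office_bay)}, keep {at(office), have(k3), key_at(k4,lab), open(d_office_lab)}, require {have(k3), locked(d_office_bay)}
    → {at(office), have(k3), key_at(k4,lab), locked(d_office_bay), open(d_office_lab)}

== RESULT ==
["at(office)", "have(k3)", "key_at(k4,lab)", "locked(d_office_bay)", "open(d_office_lab)"]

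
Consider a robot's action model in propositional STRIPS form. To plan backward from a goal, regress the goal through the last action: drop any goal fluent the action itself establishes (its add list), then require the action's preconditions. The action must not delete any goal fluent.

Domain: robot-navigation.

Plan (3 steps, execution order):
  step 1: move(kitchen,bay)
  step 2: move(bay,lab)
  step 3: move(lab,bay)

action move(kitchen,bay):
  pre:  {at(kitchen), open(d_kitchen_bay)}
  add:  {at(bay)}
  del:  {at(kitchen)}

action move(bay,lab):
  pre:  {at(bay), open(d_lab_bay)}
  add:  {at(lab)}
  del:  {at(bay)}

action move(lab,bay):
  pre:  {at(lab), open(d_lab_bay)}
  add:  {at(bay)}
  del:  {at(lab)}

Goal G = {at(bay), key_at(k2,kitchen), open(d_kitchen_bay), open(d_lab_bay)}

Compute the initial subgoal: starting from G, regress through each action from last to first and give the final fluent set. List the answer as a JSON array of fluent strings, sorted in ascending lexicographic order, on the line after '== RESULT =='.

Work backward from the goal:
  through step 3 (move(lab,bay)): drop {at(bay)}, keep {key_at(k2,kitchen), open(d_kitchen_bay), open(d_lab_bay)}, require {at(lab), open(d_lab_bay)}
    → {at(lab), key_at(k2,kitchen), open(d_kitchen_bay), open(d_lab_bay)}
  through step 2 (move(bay,lab)): drop {at(lab)}, keep {key_at(k2,kitchen), open(d_kitchen_bay), open(d_lab_bay)}, require {at(bay), open(d_lab_bay)}
    → {at(bay), key_at(k2,kitchen), open(d_kitchen_bay), open(d_lab_bay)}
  through step 1 (move(kitchen,bay)): drop {at(bay)}, keep {key_at(k2,kitchen), open(d_kitchen_bay), open(d_lab_bay)}, require {at(kitchen), open(d_kitchen_bay)}
    → {at(kitchen), key_at(k2,kitchen), open(d_kitchen_bay), open(d_lab_bay)}

== RESULT ==
["at(kitchen)", "key_at(k2,kitchen)", "open(d_kitchen_bay)", "open(d_lab_bay)"]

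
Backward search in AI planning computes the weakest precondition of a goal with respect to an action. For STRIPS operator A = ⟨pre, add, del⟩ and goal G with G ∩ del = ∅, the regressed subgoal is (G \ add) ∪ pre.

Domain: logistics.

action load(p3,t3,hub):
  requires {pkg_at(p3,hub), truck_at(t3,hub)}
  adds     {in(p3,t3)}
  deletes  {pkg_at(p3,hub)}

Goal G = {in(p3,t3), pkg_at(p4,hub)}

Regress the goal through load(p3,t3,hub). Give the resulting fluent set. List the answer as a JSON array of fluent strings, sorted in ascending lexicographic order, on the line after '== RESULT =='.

Regress:
  G ∩ del = {}  (empty — regression defined)
  G \ add = {in(p3,t3), pkg_at(p4,hub)} \ {in(p3,t3)} = {pkg_at(p4,hub)}
  ∪ pre   = {pkg_at(p4,hub)} ∪ {pkg_at(p3,hub), truck_at(t3,hub)}
          = {pkg_at(p3,hub), pkg_at(p4,hub), truck_at(t3,hub)}

== RESULT ==
["pkg_at(p3,hub)", "pkg_at(p4,hub)", "truck_at(t3,hub)"]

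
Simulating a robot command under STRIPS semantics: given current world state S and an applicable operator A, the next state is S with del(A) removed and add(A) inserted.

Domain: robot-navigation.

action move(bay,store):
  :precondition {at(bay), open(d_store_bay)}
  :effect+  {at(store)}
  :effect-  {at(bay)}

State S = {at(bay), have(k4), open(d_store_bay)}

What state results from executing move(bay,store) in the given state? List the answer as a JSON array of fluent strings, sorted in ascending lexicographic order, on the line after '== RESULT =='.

Compute (S \ del) ∪ add:
  pre ⊆ S: {at(bay), open(d_store_bay)} ⊆ S  — applicable
  S \ del = {have(k4), open(d_store_bay)}
  ∪ add   = {at(store), have(k4), open(d_store_bay)}

== RESULT ==
["at(store)", "have(k4)", "open(d_store_bay)"]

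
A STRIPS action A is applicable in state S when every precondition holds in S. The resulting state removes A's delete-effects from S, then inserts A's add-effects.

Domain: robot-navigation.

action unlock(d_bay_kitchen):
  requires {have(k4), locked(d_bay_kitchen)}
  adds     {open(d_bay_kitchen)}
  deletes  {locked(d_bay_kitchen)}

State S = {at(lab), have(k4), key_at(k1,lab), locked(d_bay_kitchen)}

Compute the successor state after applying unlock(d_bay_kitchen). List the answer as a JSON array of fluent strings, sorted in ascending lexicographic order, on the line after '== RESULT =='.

Progress:
  pre ⊆ S: {have(k4), locked(d_bay_kitchen)} ⊆ S  — applicable
  S \ del = {at(lab), have(k4), key_at(k1,lab)}
  ∪ add   = {at(lab), have(k4), key_at(k1,lab), open(d_bay_kitchen)}

== RESULT ==
["at(lab)", "have(k4)", "key_at(k1,lab)", "open(d_bay_kitchen)"]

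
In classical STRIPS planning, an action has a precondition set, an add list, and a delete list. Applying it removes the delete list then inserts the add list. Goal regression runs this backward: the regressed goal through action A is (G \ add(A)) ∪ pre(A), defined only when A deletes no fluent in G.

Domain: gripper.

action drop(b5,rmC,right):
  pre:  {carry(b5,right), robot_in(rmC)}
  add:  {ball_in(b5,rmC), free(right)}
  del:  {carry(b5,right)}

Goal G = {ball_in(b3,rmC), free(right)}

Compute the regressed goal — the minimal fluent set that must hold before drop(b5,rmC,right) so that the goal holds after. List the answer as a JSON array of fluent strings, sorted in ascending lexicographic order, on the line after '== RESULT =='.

Compute (G \ add) ∪ pre:
  G ∩ del = {}  (empty — regression defined)
  G \ add = {ball_in(b3,rmC), free(right)} \ {ball_in(b5,rmC), free(right)} = {ball_in(b3,rmC)}
  ∪ pre   = {ball_in(b3,rmC)} ∪ {carry(b5,right), robot_in(rmC)}
          = {ball_in(b3,rmC), carry(b5,right), robot_in(rmC)}

== RESULT ==
["ball_in(b3,rmC)", "carry(b5,right)", "robot_in(rmC)"]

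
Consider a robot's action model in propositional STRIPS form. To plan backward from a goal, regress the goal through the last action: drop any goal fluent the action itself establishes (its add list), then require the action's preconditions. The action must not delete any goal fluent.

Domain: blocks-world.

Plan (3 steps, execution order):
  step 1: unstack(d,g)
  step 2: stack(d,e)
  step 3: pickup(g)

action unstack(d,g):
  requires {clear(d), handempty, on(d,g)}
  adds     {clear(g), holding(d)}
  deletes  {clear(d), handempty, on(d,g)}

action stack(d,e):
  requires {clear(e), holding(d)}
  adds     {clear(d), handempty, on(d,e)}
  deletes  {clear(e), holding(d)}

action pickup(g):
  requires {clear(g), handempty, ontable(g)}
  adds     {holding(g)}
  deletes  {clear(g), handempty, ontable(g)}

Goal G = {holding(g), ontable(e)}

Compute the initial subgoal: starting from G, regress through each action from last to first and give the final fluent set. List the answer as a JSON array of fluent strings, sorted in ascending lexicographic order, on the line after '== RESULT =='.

Regress step by step:
  through step 3 (pickup(g)): drop {holding(g)}, keep {ontable(e)}, require {clear(g), handempty, ontable(g)}
    → {clear(g), handempty, ontable(e), ontable(g)}
  through step 2 (stack(d,e)): drop {handempty}, keep {clear(g), ontable(e), ontable(g)}, require {clear(e), holding(d)}
    → {clear(e), clear(g), holding(d), ontable(e), ontable(g)}
  through step 1 (unstack(d,g)): drop {clear(g), holding(d)}, keep {clear(e), ontable(e), ontable(g)}, require {clear(d), handempty, on(d,g)}
    → {clear(d), clear(e), handempty, on(d,g), ontable(e), ontable(g)}

== RESULT ==
["clear(d)", "clear(e)", "handempty", "on(d,g)", "ontable(e)", "ontable(g)"]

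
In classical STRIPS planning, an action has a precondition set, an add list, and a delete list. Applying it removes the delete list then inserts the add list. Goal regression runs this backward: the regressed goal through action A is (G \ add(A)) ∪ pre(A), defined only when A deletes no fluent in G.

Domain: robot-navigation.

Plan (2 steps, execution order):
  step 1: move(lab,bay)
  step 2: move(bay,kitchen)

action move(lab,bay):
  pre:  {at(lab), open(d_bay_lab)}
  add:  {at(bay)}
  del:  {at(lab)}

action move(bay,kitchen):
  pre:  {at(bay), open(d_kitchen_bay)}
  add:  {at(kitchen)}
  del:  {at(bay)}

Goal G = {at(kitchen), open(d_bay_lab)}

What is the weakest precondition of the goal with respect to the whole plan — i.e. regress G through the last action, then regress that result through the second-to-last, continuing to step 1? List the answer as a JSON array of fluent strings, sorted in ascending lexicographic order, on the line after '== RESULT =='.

Work backward from the goal:
  through step 2 (move(bay,kitchen)): drop {at(kitchen)}, keep {open(d_bay_lab)}, require {at(bay), open(d_kitchen_bay)}
    → {at(bay), open(d_bay_lab), open(d_kitchen_bay)}
  through step 1 (move(lab,bay)): drop {at(bay)}, keep {open(d_bay_lab), open(d_kitchen_bay)}, require {at(lab), open(d_bay_lab)}
    → {at(lab), open(d_bay_lab), open(d_kitchen_bay)}

== RESULT ==
["at(lab)", "open(d_bay_lab)", "open(d_kitchen_bay)"]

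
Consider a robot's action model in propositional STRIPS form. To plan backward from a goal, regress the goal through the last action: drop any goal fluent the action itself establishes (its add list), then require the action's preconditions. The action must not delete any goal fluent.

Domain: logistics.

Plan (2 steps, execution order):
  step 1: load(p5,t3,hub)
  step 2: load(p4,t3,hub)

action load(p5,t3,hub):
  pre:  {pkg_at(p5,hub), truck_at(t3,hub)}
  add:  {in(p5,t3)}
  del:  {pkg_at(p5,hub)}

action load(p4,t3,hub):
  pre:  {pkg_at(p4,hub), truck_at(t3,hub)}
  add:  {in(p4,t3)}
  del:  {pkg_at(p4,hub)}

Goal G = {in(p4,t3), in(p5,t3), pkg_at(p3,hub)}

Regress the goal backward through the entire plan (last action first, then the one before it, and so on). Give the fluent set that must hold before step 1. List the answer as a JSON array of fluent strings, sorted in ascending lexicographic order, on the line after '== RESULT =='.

Regress step by step:
  through step 2 (load(p4,t3,hub)): drop {in(p4,t3)}, keep {in(p5,t3), pkg_at(p3,hub)}, require {pkg_at(p4,hub), truck_at(t3,hub)}
    → {in(p5,t3), pkg_at(p3,hub), pkg_at(p4,hub), truck_at(t3,hub)}
  through step 1 (load(p5,t3,hub)): drop {in(p5,t3)}, keep {pkg_at(p3,hub), pkg_at(p4,hub), truck_at(t3,hub)}, require {pkg_at(p5,hub), truck_at(t3,hub)}
    → {pkg_at(p3,hub), pkg_at(p4,hub), pkg_at(p5,hub), truck_at(t3,hub)}

== RESULT ==
["pkg_at(p3,hub)", "pkg_at(p4,hub)", "pkg_at(p5,hub)", "truck_at(t3,hub)"]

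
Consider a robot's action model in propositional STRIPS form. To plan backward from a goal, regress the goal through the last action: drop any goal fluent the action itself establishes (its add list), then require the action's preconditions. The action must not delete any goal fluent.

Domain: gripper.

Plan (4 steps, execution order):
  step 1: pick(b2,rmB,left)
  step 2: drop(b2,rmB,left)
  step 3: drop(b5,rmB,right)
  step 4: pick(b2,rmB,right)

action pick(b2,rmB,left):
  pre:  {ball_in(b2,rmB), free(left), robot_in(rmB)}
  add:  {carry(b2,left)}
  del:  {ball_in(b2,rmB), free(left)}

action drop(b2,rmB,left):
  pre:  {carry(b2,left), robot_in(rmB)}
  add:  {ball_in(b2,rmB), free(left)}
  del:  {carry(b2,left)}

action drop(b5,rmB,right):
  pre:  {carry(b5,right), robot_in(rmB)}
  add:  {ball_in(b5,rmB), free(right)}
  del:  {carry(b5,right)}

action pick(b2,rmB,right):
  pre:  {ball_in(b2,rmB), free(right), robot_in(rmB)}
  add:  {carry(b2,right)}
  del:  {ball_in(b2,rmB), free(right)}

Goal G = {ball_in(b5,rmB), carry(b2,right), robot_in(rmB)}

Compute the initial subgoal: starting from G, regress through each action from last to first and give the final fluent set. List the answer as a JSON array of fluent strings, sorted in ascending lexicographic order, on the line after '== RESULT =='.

Work backward from the goal:
  through step 4 (pick(b2,rmB,right)): drop {carry(b2,right)}, keep {ball_in(b5,rmB), robot_in(rmB)}, require {ball_in(b2,rmB), free(right), robot_in(rmB)}
    → {ball_in(b2,rmB), ball_in(b5,rmB), free(right), robot_in(rmB)}
  through step 3 (drop(b5,rmB,right)): drop {ball_in(b5,rmB), free(right)}, keep {ball_in(b2,rmB), robot_in(rmB)}, require {carry(b5,right), robot_in(rmB)}
    → {ball_in(b2,rmB), carry(b5,right), robot_in(rmB)}
  through step 2 (drop(b2,rmB,left)): drop {ball_in(b2,rmB)}, keep {carry(b5,right), robot_in(rmB)}, require {carry(b2,left), robot_in(rmB)}
    → {carry(b2,left), carry(b5,right), robot_in(rmB)}
  through step 1 (pick(b2,rmB,left)): drop {carry(b2,left)}, keep {carry(b5,right), robot_in(rmB)}, require {ball_in(b2,rmB), free(left), robot_in(rmB)}
    → {ball_in(b2,rmB), carry(b5,right), free(left), robot_in(rmB)}

== RESULT ==
["ball_in(b2,rmB)", "carry(b5,right)", "free(left)", "robot_in(rmB)"]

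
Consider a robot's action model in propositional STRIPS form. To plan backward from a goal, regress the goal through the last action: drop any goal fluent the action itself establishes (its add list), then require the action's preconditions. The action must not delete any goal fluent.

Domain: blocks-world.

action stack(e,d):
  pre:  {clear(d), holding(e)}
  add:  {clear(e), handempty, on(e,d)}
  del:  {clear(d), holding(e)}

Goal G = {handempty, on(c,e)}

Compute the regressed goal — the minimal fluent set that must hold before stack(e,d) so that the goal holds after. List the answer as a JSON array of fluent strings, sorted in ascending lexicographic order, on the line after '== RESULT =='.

Regress:
  G ∩ del = {}  (empty — regression defined)
  G \ add = {handempty, on(c,e)} \ {clear(e), handempty, on(e,d)} = {on(c,e)}
  ∪ pre   = {on(c,e)} ∪ {clear(d), holding(e)}
          = {clear(d), holding(e), on(c,e)}

== RESULT ==
["clear(d)", "holding(e)", "on(c,e)"]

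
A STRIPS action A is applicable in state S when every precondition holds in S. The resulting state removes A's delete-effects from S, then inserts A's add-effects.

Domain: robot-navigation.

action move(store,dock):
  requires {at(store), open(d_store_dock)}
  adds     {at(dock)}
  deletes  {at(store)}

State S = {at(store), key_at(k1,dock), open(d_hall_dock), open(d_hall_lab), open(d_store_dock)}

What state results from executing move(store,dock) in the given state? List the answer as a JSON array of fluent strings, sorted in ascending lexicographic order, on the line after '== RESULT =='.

Compute (S \ del) ∪ add:
  pre ⊆ S: {at(store), open(d_store_dock)} ⊆ S  — applicable
  S \ del = {key_at(k1,dock), open(d_hall_dock), open(d_hall_lab), open(d_store_dock)}
  ∪ add   = {at(dock), key_at(k1,dock), open(d_hall_dock), open(d_hall_lab), open(d_store_dock)}

== RESULT ==
["at(dock)", "key_at(k1,dock)", "open(d_hall_dock)", "open(d_hall_lab)", "open(d_store_dock)"]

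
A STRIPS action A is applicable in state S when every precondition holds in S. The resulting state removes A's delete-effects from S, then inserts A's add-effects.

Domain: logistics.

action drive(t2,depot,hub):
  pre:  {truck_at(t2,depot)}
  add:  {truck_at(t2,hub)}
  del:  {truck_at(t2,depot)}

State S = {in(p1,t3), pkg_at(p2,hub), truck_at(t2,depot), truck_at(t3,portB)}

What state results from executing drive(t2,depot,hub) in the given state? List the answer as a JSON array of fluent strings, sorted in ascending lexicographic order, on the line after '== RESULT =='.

Progress:
  pre ⊆ S: {truck_at(t2,depot)} ⊆ S  — applicable
  S \ del = {in(p1,t3), pkg_at(p2,hub), truck_at(t3,portB)}
  ∪ add   = {in(p1,t3), pkg_at(p2,hub), truck_at(t2,hub), truck_at(t3,portB)}

== RESULT ==
["in(p1,t3)", "pkg_at(p2,hub)", "truck_at(t2,hub)", "truck_at(t3,portB)"]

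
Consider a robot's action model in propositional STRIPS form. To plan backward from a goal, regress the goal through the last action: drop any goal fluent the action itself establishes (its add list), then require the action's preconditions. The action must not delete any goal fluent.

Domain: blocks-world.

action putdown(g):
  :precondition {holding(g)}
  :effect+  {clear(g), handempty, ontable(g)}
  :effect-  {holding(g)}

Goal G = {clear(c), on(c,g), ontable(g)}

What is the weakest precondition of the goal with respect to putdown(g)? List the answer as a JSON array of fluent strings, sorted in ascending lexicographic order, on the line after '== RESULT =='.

Compute (G \ add) ∪ pre:
  G ∩ del = {}  (empty — regression defined)
  G \ add = {clear(c), on(c,g), ontable(g)} \ {clear(g), handempty, ontable(g)} = {clear(c), on(c,g)}
  ∪ pre   = {clear(c), on(c,g)} ∪ {holding(g)}
          = {clear(c), holding(g), on(c,g)}

== RESULT ==
["clear(c)", "holding(g)", "on(c,g)"]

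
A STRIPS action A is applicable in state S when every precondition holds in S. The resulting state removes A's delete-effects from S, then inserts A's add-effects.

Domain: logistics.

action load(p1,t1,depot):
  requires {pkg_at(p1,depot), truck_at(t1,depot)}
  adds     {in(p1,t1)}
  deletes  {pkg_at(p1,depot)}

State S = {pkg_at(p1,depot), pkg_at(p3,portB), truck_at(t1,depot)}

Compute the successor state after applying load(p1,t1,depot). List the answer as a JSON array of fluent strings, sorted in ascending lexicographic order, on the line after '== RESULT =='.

Progress:
  pre ⊆ S: {pkg_at(p1,depot), truck_at(t1,depot)} ⊆ S  — applicable
  S \ del = {pkg_at(p3,portB), truck_at(t1,depot)}
  ∪ add   = {in(p1,t1), pkg_at(p3,portB), truck_at(t1,depot)}

== RESULT ==
["in(p1,t1)", "pkg_at(p3,portB)", "truck_at(t1,depot)"]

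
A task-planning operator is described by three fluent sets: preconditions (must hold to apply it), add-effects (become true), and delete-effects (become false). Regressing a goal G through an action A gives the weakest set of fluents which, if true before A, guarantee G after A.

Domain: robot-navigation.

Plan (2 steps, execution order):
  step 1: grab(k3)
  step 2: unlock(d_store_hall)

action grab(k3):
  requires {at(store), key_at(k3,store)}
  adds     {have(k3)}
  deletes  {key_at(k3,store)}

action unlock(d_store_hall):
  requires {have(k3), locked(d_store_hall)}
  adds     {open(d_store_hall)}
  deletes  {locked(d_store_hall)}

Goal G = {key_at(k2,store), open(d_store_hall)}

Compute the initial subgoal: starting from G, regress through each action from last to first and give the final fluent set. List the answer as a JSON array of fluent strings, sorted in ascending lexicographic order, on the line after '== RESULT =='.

Work backward from the goal:
  through step 2 (unlock(d_store_hall)): drop {open(d_store_hall)}, keep {key_at(k2,store)}, require {have(k3), locked(d_store_hall)}
    → {have(k3), key_at(k2,store), locked(d_store_hall)}
  through step 1 (grab(k3)): drop {have(k3)}, keep {key_at(k2,store), locked(d_store_hall)}, require {at(store), key_at(k3,store)}
    → {at(store), key_at(k2,store), key_at(k3,store), locked(d_store_hall)}

== RESULT ==
["at(store)", "key_at(k2,store)", "key_at(k3,store)", "locked(d_store_hall)"]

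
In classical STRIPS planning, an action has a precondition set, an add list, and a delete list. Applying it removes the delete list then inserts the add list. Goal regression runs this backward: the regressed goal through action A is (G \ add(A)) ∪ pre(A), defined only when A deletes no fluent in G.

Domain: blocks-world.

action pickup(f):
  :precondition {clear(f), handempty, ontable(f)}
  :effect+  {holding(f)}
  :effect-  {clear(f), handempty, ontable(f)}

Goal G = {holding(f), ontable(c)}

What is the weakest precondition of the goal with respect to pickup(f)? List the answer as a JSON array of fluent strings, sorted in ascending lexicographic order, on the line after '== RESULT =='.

Compute (G \ add) ∪ pre:
  G ∩ del = {}  (empty — regression defined)
  G \ add = {holding(f), ontable(c)} \ {holding(f)} = {ontable(c)}
  ∪ pre   = {ontable(c)} ∪ {clear(f), handempty, ontable(f)}
          = {clear(f), handempty, ontable(c), ontable(f)}

== RESULT ==
["clear(f)", "handempty", "ontable(c)", "ontable(f)"]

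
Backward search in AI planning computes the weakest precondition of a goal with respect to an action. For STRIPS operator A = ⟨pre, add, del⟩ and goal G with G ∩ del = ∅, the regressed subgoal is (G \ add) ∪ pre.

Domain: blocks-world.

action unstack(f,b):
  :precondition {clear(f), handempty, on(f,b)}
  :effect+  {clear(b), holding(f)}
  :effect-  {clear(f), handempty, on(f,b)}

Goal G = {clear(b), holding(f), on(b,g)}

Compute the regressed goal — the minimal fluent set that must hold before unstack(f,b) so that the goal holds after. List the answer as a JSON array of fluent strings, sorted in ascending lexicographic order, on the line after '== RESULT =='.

Regress:
  G ∩ del = {}  (empty — regression defined)
  G \ add = {clear(b), holding(f), on(b,g)} \ {clear(b), holding(f)} = {on(b,g)}
  ∪ pre   = {on(b,g)} ∪ {clear(f), handempty, on(f,b)}
          = {clear(f), handempty, on(b,g), on(f,b)}

== RESULT ==
["clear(f)", "handempty", "on(b,g)", "on(f,b)"]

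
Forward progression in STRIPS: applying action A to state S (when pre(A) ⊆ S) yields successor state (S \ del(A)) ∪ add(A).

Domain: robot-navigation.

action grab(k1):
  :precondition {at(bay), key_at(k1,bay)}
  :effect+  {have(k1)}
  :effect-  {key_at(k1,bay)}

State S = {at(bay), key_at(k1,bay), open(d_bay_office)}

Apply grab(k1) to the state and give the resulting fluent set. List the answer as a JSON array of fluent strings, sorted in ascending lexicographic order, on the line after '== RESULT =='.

Compute (S \ del) ∪ add:
  pre ⊆ S: {at(bay), key_at(k1,bay)} ⊆ S  — applicable
  S \ del = {at(bay), open(d_bay_office)}
  ∪ add   = {at(bay), have(k1), open(d_bay_office)}

== RESULT ==
["at(bay)", "have(k1)", "open(d_bay_office)"]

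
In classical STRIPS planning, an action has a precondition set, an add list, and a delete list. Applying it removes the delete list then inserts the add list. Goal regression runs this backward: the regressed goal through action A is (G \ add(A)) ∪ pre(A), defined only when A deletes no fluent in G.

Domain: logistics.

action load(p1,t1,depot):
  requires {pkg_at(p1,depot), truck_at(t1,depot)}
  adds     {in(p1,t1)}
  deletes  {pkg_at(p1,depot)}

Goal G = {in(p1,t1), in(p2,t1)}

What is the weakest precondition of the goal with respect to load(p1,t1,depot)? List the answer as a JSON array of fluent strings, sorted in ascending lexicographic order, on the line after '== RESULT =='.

Compute (G \ add) ∪ pre:
  G ∩ del = {}  (empty — regression defined)
  G \ add = {in(p1,t1), in(p2,t1)} \ {in(p1,t1)} = {in(p2,t1)}
  ∪ pre   = {in(p2,t1)} ∪ {pkg_at(p1,depot), truck_at(t1,depot)}
          = {in(p2,t1), pkg_at(p1,depot), truck_at(t1,depot)}

== RESULT ==
["in(p2,t1)", "pkg_at(p1,depot)", "truck_at(t1,depot)"]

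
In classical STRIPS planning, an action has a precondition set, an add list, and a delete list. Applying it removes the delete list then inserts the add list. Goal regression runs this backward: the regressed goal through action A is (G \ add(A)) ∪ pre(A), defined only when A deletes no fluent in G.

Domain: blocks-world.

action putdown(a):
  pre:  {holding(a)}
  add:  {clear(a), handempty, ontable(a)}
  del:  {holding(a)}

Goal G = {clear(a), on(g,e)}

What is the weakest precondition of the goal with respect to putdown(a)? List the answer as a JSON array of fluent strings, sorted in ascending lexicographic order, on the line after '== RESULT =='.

Regress:
  G ∩ del = {}  (empty — regression defined)
  G \ add = {clear(a), on(g,e)} \ {clear(a), handempty, ontable(a)} = {on(g,e)}
  ∪ pre   = {on(g,e)} ∪ {holding(a)}
          = {holding(a), on(g,e)}

== RESULT ==
["holding(a)", "on(g,e)"]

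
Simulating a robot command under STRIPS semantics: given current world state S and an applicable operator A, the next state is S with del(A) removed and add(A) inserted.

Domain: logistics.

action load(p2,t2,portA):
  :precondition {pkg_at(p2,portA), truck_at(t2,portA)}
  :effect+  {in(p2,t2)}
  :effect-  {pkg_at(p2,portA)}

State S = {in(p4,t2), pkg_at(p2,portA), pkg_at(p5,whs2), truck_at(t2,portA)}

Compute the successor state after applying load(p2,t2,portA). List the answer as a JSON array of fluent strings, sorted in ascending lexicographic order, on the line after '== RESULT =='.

Compute (S \ del) ∪ add:
  pre ⊆ S: {pkg_at(p2,portA), truck_at(t2,portA)} ⊆ S  — applicable
  S \ del = {in(p4,t2), pkg_at(p5,whs2), truck_at(t2,portA)}
  ∪ add   = {in(p2,t2), in(p4,t2), pkg_at(p5,whs2), truck_at(t2,portA)}

== RESULT ==
["in(p2,t2)", "in(p4,t2)", "pkg_at(p5,whs2)", "truck_at(t2,portA)"]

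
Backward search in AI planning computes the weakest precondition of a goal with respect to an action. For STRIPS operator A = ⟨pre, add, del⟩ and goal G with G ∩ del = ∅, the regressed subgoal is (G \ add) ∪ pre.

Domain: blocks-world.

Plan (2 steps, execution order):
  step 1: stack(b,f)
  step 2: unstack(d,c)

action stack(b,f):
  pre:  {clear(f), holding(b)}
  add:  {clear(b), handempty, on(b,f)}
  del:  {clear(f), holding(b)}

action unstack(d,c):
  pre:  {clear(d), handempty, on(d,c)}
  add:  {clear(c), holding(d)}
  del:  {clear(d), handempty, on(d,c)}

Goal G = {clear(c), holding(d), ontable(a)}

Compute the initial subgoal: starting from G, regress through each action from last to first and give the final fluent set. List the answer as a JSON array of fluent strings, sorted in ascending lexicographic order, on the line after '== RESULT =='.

Regress step by step:
  through step 2 (unstack(d,c)): drop {clear(c), holding(d)}, keep {ontable(a)}, require {clear(d), handempty, on(d,c)}
    → {clear(d), handempty, on(d,c), ontable(a)}
  through step 1 (stack(b,f)): drop {handempty}, keep {clear(d), on(d,c), ontable(a)}, require {clear(f), holding(b)}
    → {clear(d), clear(f), holding(b), on(d,c), ontable(a)}

== RESULT ==
["clear(d)", "clear(f)", "holding(b)", "on(d,c)", "ontable(a)"]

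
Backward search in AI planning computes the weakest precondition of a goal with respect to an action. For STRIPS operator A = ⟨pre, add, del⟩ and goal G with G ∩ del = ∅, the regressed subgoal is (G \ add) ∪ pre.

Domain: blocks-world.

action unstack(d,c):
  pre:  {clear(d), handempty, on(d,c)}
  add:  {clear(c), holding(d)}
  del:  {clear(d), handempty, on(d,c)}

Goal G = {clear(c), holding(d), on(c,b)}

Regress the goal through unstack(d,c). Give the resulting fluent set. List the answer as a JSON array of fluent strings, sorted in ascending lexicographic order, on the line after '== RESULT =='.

Compute (G \ add) ∪ pre:
  G ∩ del = {}  (empty — regression defined)
  G \ add = {clear(c), holding(d), on(c,b)} \ {clear(c), holding(d)} = {on(c,b)}
  ∪ pre   = {on(c,b)} ∪ {clear(d), handempty, on(d,c)}
          = {clear(d), handempty, on(c,b), on(d,c)}

== RESULT ==
["clear(d)", "handempty", "on(c,b)", "on(d,c)"]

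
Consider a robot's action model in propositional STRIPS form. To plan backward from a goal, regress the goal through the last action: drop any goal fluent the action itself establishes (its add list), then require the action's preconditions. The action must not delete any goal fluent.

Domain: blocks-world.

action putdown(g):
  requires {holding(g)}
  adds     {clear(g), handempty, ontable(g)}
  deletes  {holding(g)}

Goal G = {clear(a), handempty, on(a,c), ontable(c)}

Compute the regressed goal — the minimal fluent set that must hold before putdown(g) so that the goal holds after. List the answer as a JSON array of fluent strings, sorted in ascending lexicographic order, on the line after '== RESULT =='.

Compute (G \ add) ∪ pre:
  G ∩ del = {}  (empty — regression defined)
  G \ add = {clear(a), handempty, on(a,c), ontable(c)} \ {clear(g), handempty, ontable(g)} = {clear(a), on(a,c), ontable(c)}
  ∪ pre   = {clear(a), on(a,c), ontable(c)} ∪ {holding(g)}
          = {clear(a), holding(g), on(a,c), ontable(c)}

== RESULT ==
["clear(a)", "holding(g)", "on(a,c)", "ontable(c)"]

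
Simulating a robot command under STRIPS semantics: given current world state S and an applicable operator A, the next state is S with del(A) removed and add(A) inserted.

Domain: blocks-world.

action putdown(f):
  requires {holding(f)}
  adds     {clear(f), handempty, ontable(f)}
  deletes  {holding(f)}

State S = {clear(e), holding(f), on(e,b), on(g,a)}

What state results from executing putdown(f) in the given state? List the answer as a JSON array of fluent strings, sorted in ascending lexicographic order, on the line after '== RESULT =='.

Progress:
  pre ⊆ S: {holding(f)} ⊆ S  — applicable
  S \ del = {clear(e), on(e,b), on(g,a)}
  ∪ add   = {clear(e), clear(f), handempty, on(e,b), on(g,a), ontable(f)}

== RESULT ==
["clear(e)", "clear(f)", "handempty", "on(e,b)", "on(g,a)", "ontable(f)"]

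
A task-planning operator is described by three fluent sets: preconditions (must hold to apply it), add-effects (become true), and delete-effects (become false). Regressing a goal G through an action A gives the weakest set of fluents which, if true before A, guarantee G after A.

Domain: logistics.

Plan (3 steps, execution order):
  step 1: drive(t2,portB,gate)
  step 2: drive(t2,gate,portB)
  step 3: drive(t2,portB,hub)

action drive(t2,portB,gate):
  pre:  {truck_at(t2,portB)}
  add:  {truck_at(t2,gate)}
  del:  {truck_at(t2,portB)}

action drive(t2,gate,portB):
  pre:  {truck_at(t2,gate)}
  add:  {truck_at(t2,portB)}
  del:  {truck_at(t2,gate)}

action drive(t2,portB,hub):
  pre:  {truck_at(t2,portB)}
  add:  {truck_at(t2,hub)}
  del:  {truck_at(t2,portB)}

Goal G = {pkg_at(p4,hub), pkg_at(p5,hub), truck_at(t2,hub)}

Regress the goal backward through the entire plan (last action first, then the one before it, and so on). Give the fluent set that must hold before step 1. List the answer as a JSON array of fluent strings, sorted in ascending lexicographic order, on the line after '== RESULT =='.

Work backward from the goal:
  through step 3 (drive(t2,portB,hub)): drop {truck_at(t2,hub)}, keep {pkg_at(p4,hub), pkg_at(p5,hub)}, require {truck_at(t2,portB)}
    → {pkg_at(p4,hub), pkg_at(p5,hub), truck_at(t2,portB)}
  through step 2 (drive(t2,gate,portB)): drop {truck_at(t2,portB)}, keep {pkg_at(p4,hub), pkg_at(p5,hub)}, require {truck_at(t2,gate)}
    → {pkg_at(p4,hub), pkg_at(p5,hub), truck_at(t2,gate)}
  through step 1 (drive(t2,portB,gate)): drop {truck_at(t2,gate)}, keep {pkg_at(p4,hub), pkg_at(p5,hub)}, require {truck_at(t2,portB)}
    → {pkg_at(p4,hub), pkg_at(p5,hub), truck_at(t2,portB)}

== RESULT ==
["pkg_at(p4,hub)", "pkg_at(p5,hub)", "truck_at(t2,portB)"]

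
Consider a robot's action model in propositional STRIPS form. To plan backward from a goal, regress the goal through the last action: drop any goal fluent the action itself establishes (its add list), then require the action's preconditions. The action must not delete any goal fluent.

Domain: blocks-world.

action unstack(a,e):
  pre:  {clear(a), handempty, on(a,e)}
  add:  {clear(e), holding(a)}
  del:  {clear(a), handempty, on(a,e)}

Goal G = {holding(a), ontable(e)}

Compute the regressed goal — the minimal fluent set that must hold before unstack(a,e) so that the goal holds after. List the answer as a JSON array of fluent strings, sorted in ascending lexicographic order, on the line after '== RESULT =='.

Regress:
  G ∩ del = {}  (empty — regression defined)
  G \ add = {holding(a), ontable(e)} \ {clear(e), holding(a)} = {ontable(e)}
  ∪ pre   = {ontable(e)} ∪ {clear(a), handempty, on(a,e)}
          = {clear(a), handempty, on(a,e), ontable(e)}

== RESULT ==
["clear(a)", "handempty", "on(a,e)", "ontable(e)"]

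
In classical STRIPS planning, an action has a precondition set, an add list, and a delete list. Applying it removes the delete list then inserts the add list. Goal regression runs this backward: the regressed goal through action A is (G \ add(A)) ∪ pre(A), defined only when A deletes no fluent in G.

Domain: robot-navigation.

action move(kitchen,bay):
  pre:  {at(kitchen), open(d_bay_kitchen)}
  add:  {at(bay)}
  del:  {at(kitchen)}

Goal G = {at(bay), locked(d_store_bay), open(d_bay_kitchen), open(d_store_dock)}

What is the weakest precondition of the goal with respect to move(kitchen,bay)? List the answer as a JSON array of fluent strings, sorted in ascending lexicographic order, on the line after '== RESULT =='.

Regress:
  G ∩ del = {}  (empty — regression defined)
  G \ add = {at(bay), locked(d_store_bay), open(d_bay_kitchen), open(d_store_dock)} \ {at(bay)} = {locked(d_store_bay), open(d_bay_kitchen), open(d_store_dock)}
  ∪ pre   = {locked(d_store_bay), open(d_bay_kitchen), open(d_store_dock)} ∪ {at(kitchen), open(d_bay_kitchen)}
          = {at(kitchen), locked(d_store_bay), open(d_bay_kitchen), open(d_store_dock)}

== RESULT ==
["at(kitchen)", "locked(d_store_bay)", "open(d_bay_kitchen)", "open(d_store_dock)"]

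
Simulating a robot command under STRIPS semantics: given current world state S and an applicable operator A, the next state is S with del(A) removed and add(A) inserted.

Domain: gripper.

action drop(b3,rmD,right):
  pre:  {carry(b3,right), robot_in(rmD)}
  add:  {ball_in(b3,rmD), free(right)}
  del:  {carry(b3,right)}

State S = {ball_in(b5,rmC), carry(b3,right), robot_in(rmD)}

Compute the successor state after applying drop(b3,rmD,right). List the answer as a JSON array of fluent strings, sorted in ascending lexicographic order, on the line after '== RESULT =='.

Progress:
  pre ⊆ S: {carry(b3,right), robot_in(rmD)} ⊆ S  — applicable
  S \ del = {ball_in(b5,rmC), robot_in(rmD)}
  ∪ add   = {ball_in(b3,rmD), ball_in(b5,rmC), free(right), robot_in(rmD)}

== RESULT ==
["ball_in(b3,rmD)", "ball_in(b5,rmC)", "free(right)", "robot_in(rmD)"]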